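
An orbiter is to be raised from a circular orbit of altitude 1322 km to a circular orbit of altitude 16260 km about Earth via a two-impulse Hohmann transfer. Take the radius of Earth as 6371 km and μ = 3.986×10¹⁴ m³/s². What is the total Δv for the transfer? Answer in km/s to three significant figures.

Δv_total ≈ 2.80 km/s

r₁ = 6371 + 1322 = 7693.0 km = 7.6930×10⁶ m.
r₂ = 6371 + 16260 = 22631 km = 2.2631×10⁷ m.
Transfer ellipse a_t = (r₁ + r₂)/2 = 1.516×10⁷ m.
At r₁: circular v_c1 = √(μ/r₁) = 7198 m/s; transfer-perigee v_p = √[μ(2/r₁ − 1/a_t)] = 8794 m/s.
Δv₁ = v_p − v_c1 = 1596 m/s.
At r₂: circular v_c2 = √(μ/r₂) = 4197 m/s; transfer-apogee v_a = √[μ(2/r₂ − 1/a_t)] = 2989 m/s.
Δv₂ = v_c2 − v_a = 1207 m/s.
Total Δv = Δv₁ + Δv₂ = 2803 m/s = 2.803 km/s.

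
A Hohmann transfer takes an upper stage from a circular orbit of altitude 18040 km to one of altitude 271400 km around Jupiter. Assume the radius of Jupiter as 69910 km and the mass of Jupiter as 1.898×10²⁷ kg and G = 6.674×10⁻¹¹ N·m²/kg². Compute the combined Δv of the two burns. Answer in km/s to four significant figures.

μ = GM = 6.674×10⁻¹¹ × 1.898×10²⁷ = 1.267×10¹⁷ m³/s².
r₁ = 69910 + 18040 = 87950 km = 8.7950×10⁷ m.
r₂ = 69910 + 271400 = 341310 km = 3.4131×10⁸ m.
Transfer ellipse a_t = (r₁ + r₂)/2 = 2.146×10⁸ m.
At r₁: circular v_c1 = √(μ/r₁) = 37950 m/s; transfer-perijove v_p = √[μ(2/r₁ − 1/a_t)] = 47860 m/s.
Δv₁ = v_p − v_c1 = 9907 m/s.
At r₂: circular v_c2 = √(μ/r₂) = 19260 m/s; transfer-apojove v_a = √[μ(2/r₂ − 1/a_t)] = 12330 m/s.
Δv₂ = v_c2 − v_a = 6933 m/s.
Total Δv = Δv₁ + Δv₂ = 16840 m/s = 16.84 km/s.

Δv_total ≈ 16.84 km/s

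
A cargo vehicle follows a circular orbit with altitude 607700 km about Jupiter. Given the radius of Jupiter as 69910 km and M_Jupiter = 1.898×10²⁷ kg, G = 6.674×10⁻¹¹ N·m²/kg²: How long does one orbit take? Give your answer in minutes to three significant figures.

μ = GM = 6.674×10⁻¹¹ × 1.898×10²⁷ = 1.267×10¹⁷ m³/s².
r = 69910 + 607700 = 677610 km = 6.7761×10⁸ m.
Kepler's third law: T = 2π√(r³/μ) = 2π√((6.776×10⁸)³ / 1.267×10¹⁷).
r³/μ = 2.456×10⁹ s², so T = 2π × 4.956×10⁴ = 3.114×10⁵ s.
Converting: 3.114×10⁵ s ÷ 60.00 = 5190 minutes.

T ≈ 5190 minutes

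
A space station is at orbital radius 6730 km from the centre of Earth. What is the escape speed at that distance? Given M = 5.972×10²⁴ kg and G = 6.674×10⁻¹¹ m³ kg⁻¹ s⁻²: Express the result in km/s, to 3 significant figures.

μ = GM = 6.674×10⁻¹¹ × 5.972×10²⁴ = 3.986×10¹⁴ m³/s².
r = 6730 km = 6.730×10⁶ m.
Escape speed v_esc = √(2μ/r) = √(2 × 3.986×10¹⁴ / 6.730×10⁶) = √(1.184×10⁸) = 10880 m/s.
= 10.88 km/s.

v_esc ≈ 10.9 km/s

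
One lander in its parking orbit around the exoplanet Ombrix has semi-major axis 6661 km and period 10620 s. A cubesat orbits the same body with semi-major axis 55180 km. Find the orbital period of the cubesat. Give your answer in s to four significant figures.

T₂ ≈ 2.532×10⁵ s

Kepler's third law: T² ∝ a³, so T₂ = T₁ (a₂/a₁)^(3/2).
a₂/a₁ = 8.284, (a₂/a₁)^(3/2) = 23.84.
T₂ = 10620 × 23.84 = 2.532×10⁵ s.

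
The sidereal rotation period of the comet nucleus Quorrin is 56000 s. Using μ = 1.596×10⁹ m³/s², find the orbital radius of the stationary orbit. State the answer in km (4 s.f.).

r_sync ≈ 502.4 km

A synchronous orbit has period T, so by Kepler's third law a = (μT²/4π²)^(1/3).
μT²/4π² = 1.596×10⁹ × (5.600×10⁴)² / 39.48 = 1.268×10¹⁷ m³.
a = 5.024×10⁵ m = 502.36 km.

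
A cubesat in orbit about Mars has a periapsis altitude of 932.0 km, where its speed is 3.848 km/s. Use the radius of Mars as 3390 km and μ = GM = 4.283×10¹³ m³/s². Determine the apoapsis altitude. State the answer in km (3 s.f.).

apoapsis altitude ≈ 9380 km

r_p = 3390 + 932.0 = 4322.0 km = 4.322×10⁶ m.
Specific energy ε = v²/2 − μ/r = -2.506×10⁶ J/kg, so a = −μ/(2ε) = 8.545×10⁶ m.
The apsides satisfy r_p + r_a = 2a, so the apoapsis radius is 2a − r_p = 1.277×10⁷ m = 12768 km.
Apoapsis altitude = 12768 − 3390 = 9377.5 km.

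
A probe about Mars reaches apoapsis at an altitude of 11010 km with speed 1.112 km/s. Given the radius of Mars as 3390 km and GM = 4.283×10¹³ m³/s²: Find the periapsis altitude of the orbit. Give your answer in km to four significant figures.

periapsis altitude ≈ 388.9 km

r_a = 3390 + 11010 = 14400 km = 1.440×10⁷ m.
Specific energy ε = v²/2 − μ/r = -2.356×10⁶ J/kg, so a = −μ/(2ε) = 9.089×10⁶ m.
The apsides satisfy r_p + r_a = 2a, so the periapsis radius is 2a − r_a = 3.779×10⁶ m = 3778.9 km.
Periapsis altitude = 3778.9 − 3390 = 388.86 km.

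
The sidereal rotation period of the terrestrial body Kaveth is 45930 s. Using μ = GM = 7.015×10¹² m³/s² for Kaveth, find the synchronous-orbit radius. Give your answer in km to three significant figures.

A synchronous orbit has period T, so by Kepler's third law a = (μT²/4π²)^(1/3).
μT²/4π² = 7.015×10¹² × (4.593×10⁴)² / 39.48 = 3.749×10²⁰ m³.
a = 7.210×10⁶ m = 7210.3 km.

r_sync ≈ 7210 km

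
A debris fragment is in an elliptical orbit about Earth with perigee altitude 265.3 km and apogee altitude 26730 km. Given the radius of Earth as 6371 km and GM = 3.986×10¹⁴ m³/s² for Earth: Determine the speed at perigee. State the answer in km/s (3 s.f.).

r_p = 6371 + 265.3 = 6636.3 km = 6.6363×10⁶ m.
r_a = 6371 + 26730 = 33101 km = 3.3101×10⁷ m.
Semi-major axis a = (r_p + r_a)/2 = 19869 km = 1.987×10⁷ m.
Vis-viva: v² = μ(2/r − 1/a) = 3.986×10¹⁴ × (3.014×10⁻⁷ − 5.033×10⁻⁸) = 1.001×10⁸ m²/s².
v = 10000 m/s = 10.00 km/s.

v ≈ 10.0 km/s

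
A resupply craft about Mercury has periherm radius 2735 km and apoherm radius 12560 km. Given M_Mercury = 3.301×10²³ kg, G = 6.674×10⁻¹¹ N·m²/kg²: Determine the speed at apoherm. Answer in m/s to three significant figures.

μ = GM = 6.674×10⁻¹¹ × 3.301×10²³ = 2.203×10¹³ m³/s².
Semi-major axis a = (r_p + r_a)/2 = 7647.5 km = 7.648×10⁶ m.
Vis-viva: v² = μ(2/r − 1/a) = 2.203×10¹³ × (1.592×10⁻⁷ − 1.308×10⁻⁷) = 6.273×10⁵ m²/s².
v = 792.0 m/s.

v ≈ 792 m/s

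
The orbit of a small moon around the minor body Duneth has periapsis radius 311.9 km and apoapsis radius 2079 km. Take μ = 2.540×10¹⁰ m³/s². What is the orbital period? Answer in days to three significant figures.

Semi-major axis a = (r_p + r_a)/2 = (311.90 + 2079.0)/2 = 1195.5 km = 1.195×10⁶ m.
By Kepler's third law T = 2π√(a³/μ) = 2π × 8.201×10³ = 5.153×10⁴ s.
= 0.5964 days.

T ≈ 0.596 days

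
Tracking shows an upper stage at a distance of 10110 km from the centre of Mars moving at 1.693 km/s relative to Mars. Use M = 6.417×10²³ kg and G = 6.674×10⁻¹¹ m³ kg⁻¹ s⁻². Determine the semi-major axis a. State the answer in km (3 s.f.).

μ = GM = 6.674×10⁻¹¹ × 6.417×10²³ = 4.283×10¹³ m³/s².
r = 1.011×10⁷ m.
Vis-viva rearranged: 1/a = 2/r − v²/μ = 1.978×10⁻⁷ − 6.693×10⁻⁸ = 1.309×10⁻⁷ m⁻¹.
a = 7.640×10⁶ m = 7639.5 km.

a ≈ 7640 km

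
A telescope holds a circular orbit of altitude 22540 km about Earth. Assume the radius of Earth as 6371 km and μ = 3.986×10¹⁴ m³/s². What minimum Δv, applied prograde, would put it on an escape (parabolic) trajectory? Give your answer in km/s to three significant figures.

Δv ≈ 1.54 km/s

r = 6371 + 22540 = 28911 km = 2.8911×10⁷ m.
Circular speed v_c = √(μ/r) = 3713 m/s.
Escape speed v_esc = √(2μ/r) = √2 × v_c = 5251 m/s.
Δv = v_esc − v_c = 1538 m/s = 1.538 km/s.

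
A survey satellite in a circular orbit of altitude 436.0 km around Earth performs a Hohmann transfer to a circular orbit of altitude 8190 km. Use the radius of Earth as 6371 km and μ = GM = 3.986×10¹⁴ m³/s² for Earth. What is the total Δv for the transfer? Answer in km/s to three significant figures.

Δv_total ≈ 2.34 km/s

r₁ = 6371 + 436.0 = 6807.0 km = 6.8070×10⁶ m.
r₂ = 6371 + 8190 = 14561 km = 1.4561×10⁷ m.
Transfer ellipse a_t = (r₁ + r₂)/2 = 1.068×10⁷ m.
At r₁: circular v_c1 = √(μ/r₁) = 7652 m/s; transfer-perigee v_p = √[μ(2/r₁ − 1/a_t)] = 8933 m/s.
Δv₁ = v_p − v_c1 = 1281 m/s.
At r₂: circular v_c2 = √(μ/r₂) = 5232 m/s; transfer-apogee v_a = √[μ(2/r₂ − 1/a_t)] = 4176 m/s.
Δv₂ = v_c2 − v_a = 1056 m/s.
Total Δv = Δv₁ + Δv₂ = 2337 m/s = 2.337 km/s.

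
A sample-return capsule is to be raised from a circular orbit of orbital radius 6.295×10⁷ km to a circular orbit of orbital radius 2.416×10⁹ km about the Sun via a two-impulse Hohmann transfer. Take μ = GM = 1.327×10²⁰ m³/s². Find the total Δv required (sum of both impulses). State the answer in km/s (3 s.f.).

Δv_total ≈ 23.9 km/s

r₁ = 6.295×10⁷ km = 6.295×10¹⁰ m.
r₂ = 2.416×10⁹ km = 2.416×10¹² m.
Transfer ellipse a_t = (r₁ + r₂)/2 = 1.239×10¹² m.
At r₁: circular v_c1 = √(μ/r₁) = 45910 m/s; transfer-perihelion v_p = √[μ(2/r₁ − 1/a_t)] = 64100 m/s.
Δv₁ = v_p − v_c1 = 18190 m/s.
At r₂: circular v_c2 = √(μ/r₂) = 7411 m/s; transfer-aphelion v_a = √[μ(2/r₂ − 1/a_t)] = 1670 m/s.
Δv₂ = v_c2 − v_a = 5741 m/s.
Total Δv = Δv₁ + Δv₂ = 23930 m/s = 23.93 km/s.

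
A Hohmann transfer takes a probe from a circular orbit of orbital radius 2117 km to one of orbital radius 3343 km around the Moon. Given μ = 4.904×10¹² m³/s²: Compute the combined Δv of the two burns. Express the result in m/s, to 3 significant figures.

Δv_total ≈ 307 m/s

r₁ = 2117 km = 2.117×10⁶ m.
r₂ = 3343 km = 3.343×10⁶ m.
Transfer ellipse a_t = (r₁ + r₂)/2 = 2.730×10⁶ m.
At r₁: circular v_c1 = √(μ/r₁) = 1522 m/s; transfer-perilune v_p = √[μ(2/r₁ − 1/a_t)] = 1684 m/s.
Δv₁ = v_p − v_c1 = 162.2 m/s.
At r₂: circular v_c2 = √(μ/r₂) = 1211 m/s; transfer-apolune v_a = √[μ(2/r₂ − 1/a_t)] = 1067 m/s.
Δv₂ = v_c2 − v_a = 144.6 m/s.
Total Δv = Δv₁ + Δv₂ = 306.8 m/s.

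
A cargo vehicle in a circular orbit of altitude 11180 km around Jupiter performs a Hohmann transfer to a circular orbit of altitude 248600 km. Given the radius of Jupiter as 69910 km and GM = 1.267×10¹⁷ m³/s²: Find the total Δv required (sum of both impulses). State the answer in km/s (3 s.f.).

r₁ = 69910 + 11180 = 81090 km = 8.1090×10⁷ m.
r₂ = 69910 + 248600 = 318510 km = 3.1851×10⁸ m.
Transfer ellipse a_t = (r₁ + r₂)/2 = 1.998×10⁸ m.
At r₁: circular v_c1 = √(μ/r₁) = 39530 m/s; transfer-perijove v_p = √[μ(2/r₁ − 1/a_t)] = 49910 m/s.
Δv₁ = v_p − v_c1 = 10380 m/s.
At r₂: circular v_c2 = √(μ/r₂) = 19940 m/s; transfer-apojove v_a = √[μ(2/r₂ − 1/a_t)] = 12710 m/s.
Δv₂ = v_c2 − v_a = 7239 m/s.
Total Δv = Δv₁ + Δv₂ = 17620 m/s = 17.62 km/s.

Δv_total ≈ 17.6 km/s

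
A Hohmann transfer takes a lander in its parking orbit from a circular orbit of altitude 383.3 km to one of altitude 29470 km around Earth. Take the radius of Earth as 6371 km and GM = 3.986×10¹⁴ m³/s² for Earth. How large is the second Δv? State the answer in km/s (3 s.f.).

Δv ≈ 1.46 km/s

r₁ = 6371 + 383.3 = 6754.3 km = 6.7543×10⁶ m.
r₂ = 6371 + 29470 = 35841 km = 3.5841×10⁷ m.
Transfer ellipse a_t = (r₁ + r₂)/2 = 2.130×10⁷ m.
At r₁: circular v_c1 = √(μ/r₁) = 7682 m/s; transfer-perigee v_p = √[μ(2/r₁ − 1/a_t)] = 9966 m/s.
At r₂: circular v_c2 = √(μ/r₂) = 3335 m/s; transfer-apogee v_a = √[μ(2/r₂ − 1/a_t)] = 1878 m/s.
Δv₂ = v_c2 − v_a = 1457 m/s.
= 1.457 km/s.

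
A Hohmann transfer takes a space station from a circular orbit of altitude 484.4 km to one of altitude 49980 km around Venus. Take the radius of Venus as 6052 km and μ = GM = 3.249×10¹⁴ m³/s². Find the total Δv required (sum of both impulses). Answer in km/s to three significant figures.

r₁ = 6052 + 484.4 = 6536.4 km = 6.5364×10⁶ m.
r₂ = 6052 + 49980 = 56032 km = 5.6032×10⁷ m.
Transfer ellipse a_t = (r₁ + r₂)/2 = 3.128×10⁷ m.
At r₁: circular v_c1 = √(μ/r₁) = 7050 m/s; transfer-periapsis v_p = √[μ(2/r₁ − 1/a_t)] = 9435 m/s.
Δv₁ = v_p − v_c1 = 2385 m/s.
At r₂: circular v_c2 = √(μ/r₂) = 2408 m/s; transfer-apoapsis v_a = √[μ(2/r₂ − 1/a_t)] = 1101 m/s.
Δv₂ = v_c2 − v_a = 1307 m/s.
Total Δv = Δv₁ + Δv₂ = 3692 m/s = 3.692 km/s.

Δv_total ≈ 3.69 km/s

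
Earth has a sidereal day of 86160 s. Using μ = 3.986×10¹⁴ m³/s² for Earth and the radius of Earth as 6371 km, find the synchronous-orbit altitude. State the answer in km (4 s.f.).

A synchronous orbit has period T, so by Kepler's third law a = (μT²/4π²)^(1/3).
μT²/4π² = 3.986×10¹⁴ × (8.616×10⁴)² / 39.48 = 7.495×10²² m³.
a = 4.216×10⁷ m = 42163 km.
Altitude h = a − R = 42163 − 6371 = 35792 km.

h_sync ≈ 35790 km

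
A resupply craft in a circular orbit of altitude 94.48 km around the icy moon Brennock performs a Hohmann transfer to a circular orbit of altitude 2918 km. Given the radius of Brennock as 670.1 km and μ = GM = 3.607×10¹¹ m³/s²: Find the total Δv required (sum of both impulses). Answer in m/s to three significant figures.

r₁ = 670.1 + 94.48 = 764.58 km = 7.6458×10⁵ m.
r₂ = 670.1 + 2918 = 3588.1 km = 3.5881×10⁶ m.
Transfer ellipse a_t = (r₁ + r₂)/2 = 2.176×10⁶ m.
At r₁: circular v_c1 = √(μ/r₁) = 686.8 m/s; transfer-periapsis v_p = √[μ(2/r₁ − 1/a_t)] = 881.9 m/s.
Δv₁ = v_p − v_c1 = 195.1 m/s.
At r₂: circular v_c2 = √(μ/r₂) = 317.1 m/s; transfer-apoapsis v_a = √[μ(2/r₂ − 1/a_t)] = 187.9 m/s.
Δv₂ = v_c2 − v_a = 129.1 m/s.
Total Δv = Δv₁ + Δv₂ = 324.2 m/s.

Δv_total ≈ 324 m/s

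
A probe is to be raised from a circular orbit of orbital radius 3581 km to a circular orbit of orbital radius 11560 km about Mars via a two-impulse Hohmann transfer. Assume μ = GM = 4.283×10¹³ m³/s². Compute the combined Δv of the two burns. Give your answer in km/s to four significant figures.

r₁ = 3581 km = 3.581×10⁶ m.
r₂ = 11560 km = 1.156×10⁷ m.
Transfer ellipse a_t = (r₁ + r₂)/2 = 7.570×10⁶ m.
At r₁: circular v_c1 = √(μ/r₁) = 3458 m/s; transfer-periapsis v_p = √[μ(2/r₁ − 1/a_t)] = 4274 m/s.
Δv₁ = v_p − v_c1 = 815.2 m/s.
At r₂: circular v_c2 = √(μ/r₂) = 1925 m/s; transfer-apoapsis v_a = √[μ(2/r₂ − 1/a_t)] = 1324 m/s.
Δv₂ = v_c2 − v_a = 601.0 m/s.
Total Δv = Δv₁ + Δv₂ = 1416 m/s = 1.416 km/s.

Δv_total ≈ 1.416 km/s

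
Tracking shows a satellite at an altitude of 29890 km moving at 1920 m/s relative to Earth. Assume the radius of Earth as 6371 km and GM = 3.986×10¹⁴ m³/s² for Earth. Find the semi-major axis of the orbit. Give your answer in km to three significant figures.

r = 6371 + 29890 = 36261 km = 3.626×10⁷ m.
Vis-viva rearranged: 1/a = 2/r − v²/μ = 5.516×10⁻⁸ − 9.248×10⁻⁹ = 4.591×10⁻⁸ m⁻¹.
a = 2.178×10⁷ m = 21783 km.

a ≈ 21800 km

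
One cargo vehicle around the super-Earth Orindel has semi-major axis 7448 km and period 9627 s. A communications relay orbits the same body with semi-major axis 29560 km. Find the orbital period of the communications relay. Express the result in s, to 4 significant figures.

Kepler's third law: T² ∝ a³, so T₂ = T₁ (a₂/a₁)^(3/2).
a₂/a₁ = 3.969, (a₂/a₁)^(3/2) = 7.907.
T₂ = 9627 × 7.907 = 76120 s.

T₂ ≈ 76120 s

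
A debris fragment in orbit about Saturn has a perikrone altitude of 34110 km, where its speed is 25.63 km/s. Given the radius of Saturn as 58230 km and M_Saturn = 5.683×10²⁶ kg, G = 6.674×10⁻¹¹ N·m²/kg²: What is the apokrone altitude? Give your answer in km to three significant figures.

apokrone altitude ≈ 3.10×10⁵ km

μ = GM = 6.674×10⁻¹¹ × 5.683×10²⁶ = 3.793×10¹⁶ m³/s².
r_p = 58230 + 34110 = 92340 km = 9.234×10⁷ m.
Specific energy ε = v²/2 − μ/r = -8.230×10⁷ J/kg, so a = −μ/(2ε) = 2.304×10⁸ m.
The apsides satisfy r_p + r_a = 2a, so the apokrone radius is 2a − r_p = 3.685×10⁸ m = 3.6853×10⁵ km.
Apokrone altitude = 3.6853×10⁵ − 58230 = 3.1030×10⁵ km.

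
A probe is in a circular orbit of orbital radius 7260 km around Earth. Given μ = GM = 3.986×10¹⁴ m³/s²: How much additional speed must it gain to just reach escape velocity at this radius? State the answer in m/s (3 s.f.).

r = 7260 km = 7.260×10⁶ m.
Circular speed v_c = √(μ/r) = 7410 m/s.
Escape speed v_esc = √(2μ/r) = √2 × v_c = 10480 m/s.
Δv = v_esc − v_c = 3069 m/s.

Δv ≈ 3070 m/s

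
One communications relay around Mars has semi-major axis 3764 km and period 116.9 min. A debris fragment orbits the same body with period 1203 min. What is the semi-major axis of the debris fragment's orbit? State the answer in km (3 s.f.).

Kepler's third law: a³ ∝ T², so a₂ = a₁ (T₂/T₁)^(2/3).
T₂/T₁ = 10.29, (T₂/T₁)^(2/3) = 4.731.
a₂ = 3764 × 4.731 = 17810 km.

a₂ ≈ 17800 km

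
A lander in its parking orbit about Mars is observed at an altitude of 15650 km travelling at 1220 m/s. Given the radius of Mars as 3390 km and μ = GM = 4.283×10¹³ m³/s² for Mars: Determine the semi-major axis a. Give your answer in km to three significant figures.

a ≈ 14200 km

r = 3390 + 15650 = 19040 km = 1.904×10⁷ m.
Specific orbital energy ε = v²/2 − μ/r = (1220)²/2 − 4.283×10¹³/1.904×10⁷ = -1.505×10⁶ J/kg.
Since ε = −μ/(2a), a = −μ/(2ε) = 1.423×10⁷ m = 14227 km.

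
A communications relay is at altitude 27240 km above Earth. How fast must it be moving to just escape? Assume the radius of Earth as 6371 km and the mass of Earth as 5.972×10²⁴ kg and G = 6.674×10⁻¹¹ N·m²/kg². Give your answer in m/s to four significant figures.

v_esc ≈ 4870 m/s

μ = GM = 6.674×10⁻¹¹ × 5.972×10²⁴ = 3.986×10¹⁴ m³/s².
r = 6371 + 27240 = 33611 km = 3.3611×10⁷ m.
Escape speed v_esc = √(2μ/r) = √(2 × 3.986×10¹⁴ / 3.361×10⁷) = √(2.372×10⁷) = 4870 m/s.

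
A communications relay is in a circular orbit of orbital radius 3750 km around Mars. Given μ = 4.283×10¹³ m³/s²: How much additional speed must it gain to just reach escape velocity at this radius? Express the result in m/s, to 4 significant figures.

Δv ≈ 1400 m/s

r = 3750 km = 3.750×10⁶ m.
Circular speed v_c = √(μ/r) = 3380 m/s.
Escape speed v_esc = √(2μ/r) = √2 × v_c = 4779 m/s.
Δv = v_esc − v_c = 1400 m/s.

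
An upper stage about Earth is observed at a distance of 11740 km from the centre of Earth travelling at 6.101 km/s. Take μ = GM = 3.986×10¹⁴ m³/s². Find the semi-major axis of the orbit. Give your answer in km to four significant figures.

a ≈ 12990 km

r = 1.174×10⁷ m.
Vis-viva rearranged: 1/a = 2/r − v²/μ = 1.704×10⁻⁷ − 9.338×10⁻⁸ = 7.698×10⁻⁸ m⁻¹.
a = 1.299×10⁷ m = 12991 km.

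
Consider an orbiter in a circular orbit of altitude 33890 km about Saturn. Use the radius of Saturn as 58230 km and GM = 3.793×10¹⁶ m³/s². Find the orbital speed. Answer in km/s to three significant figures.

v ≈ 20.3 km/s

r = 58230 + 33890 = 92120 km = 9.2120×10⁷ m.
For a circular orbit v = √(μ/r) = √(3.793×10¹⁶ / 9.212×10⁷) = √(4.117×10⁸) = 20290 m/s.
That is 20.29 km/s.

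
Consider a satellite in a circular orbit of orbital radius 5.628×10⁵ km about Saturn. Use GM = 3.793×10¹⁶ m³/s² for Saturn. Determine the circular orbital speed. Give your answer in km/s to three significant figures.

v ≈ 8.21 km/s

r = 5.628×10⁵ km = 5.628×10⁸ m.
For a circular orbit v = √(μ/r) = √(3.793×10¹⁶ / 5.628×10⁸) = √(6.740×10⁷) = 8209 m/s.
That is 8.209 km/s.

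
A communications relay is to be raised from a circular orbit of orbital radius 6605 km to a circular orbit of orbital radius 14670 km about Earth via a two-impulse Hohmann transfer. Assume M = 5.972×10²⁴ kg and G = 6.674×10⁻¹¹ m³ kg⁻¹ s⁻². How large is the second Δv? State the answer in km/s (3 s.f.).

μ = GM = 6.674×10⁻¹¹ × 5.972×10²⁴ = 3.986×10¹⁴ m³/s².
r₁ = 6605 km = 6.605×10⁶ m.
r₂ = 14670 km = 1.467×10⁷ m.
Transfer ellipse a_t = (r₁ + r₂)/2 = 1.064×10⁷ m.
At r₁: circular v_c1 = √(μ/r₁) = 7768 m/s; transfer-perigee v_p = √[μ(2/r₁ − 1/a_t)] = 9122 m/s.
At r₂: circular v_c2 = √(μ/r₂) = 5212 m/s; transfer-apogee v_a = √[μ(2/r₂ − 1/a_t)] = 4107 m/s.
Δv₂ = v_c2 − v_a = 1105 m/s.
= 1.105 km/s.

Δv ≈ 1.11 km/s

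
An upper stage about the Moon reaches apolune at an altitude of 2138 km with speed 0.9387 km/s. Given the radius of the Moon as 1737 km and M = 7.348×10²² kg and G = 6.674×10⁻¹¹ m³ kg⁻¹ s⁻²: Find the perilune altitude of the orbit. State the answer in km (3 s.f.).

perilune altitude ≈ 332 km

μ = GM = 6.674×10⁻¹¹ × 7.348×10²² = 4.904×10¹² m³/s².
r_a = 1737 + 2138 = 3875.0 km = 3.875×10⁶ m.
Specific energy ε = v²/2 − μ/r = -8.250×10⁵ J/kg, so a = −μ/(2ε) = 2.972×10⁶ m.
The apsides satisfy r_p + r_a = 2a, so the perilune radius is 2a − r_a = 2.069×10⁶ m = 2069.4 km.
Perilune altitude = 2069.4 − 1737 = 332.43 km.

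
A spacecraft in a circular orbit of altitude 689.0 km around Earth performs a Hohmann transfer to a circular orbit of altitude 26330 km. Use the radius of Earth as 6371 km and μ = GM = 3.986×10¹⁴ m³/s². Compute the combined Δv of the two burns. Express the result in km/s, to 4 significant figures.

r₁ = 6371 + 689.0 = 7060.0 km = 7.0600×10⁶ m.
r₂ = 6371 + 26330 = 32701 km = 3.2701×10⁷ m.
Transfer ellipse a_t = (r₁ + r₂)/2 = 1.988×10⁷ m.
At r₁: circular v_c1 = √(μ/r₁) = 7514 m/s; transfer-perigee v_p = √[μ(2/r₁ − 1/a_t)] = 9637 m/s.
Δv₁ = v_p − v_c1 = 2123 m/s.
At r₂: circular v_c2 = √(μ/r₂) = 3491 m/s; transfer-apogee v_a = √[μ(2/r₂ − 1/a_t)] = 2081 m/s.
Δv₂ = v_c2 − v_a = 1411 m/s.
Total Δv = Δv₁ + Δv₂ = 3534 m/s = 3.534 km/s.

Δv_total ≈ 3.534 km/s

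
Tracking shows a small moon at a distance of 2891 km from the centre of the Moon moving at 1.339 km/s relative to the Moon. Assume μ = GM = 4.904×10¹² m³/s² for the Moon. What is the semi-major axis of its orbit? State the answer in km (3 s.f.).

r = 2.891×10⁶ m.
Specific orbital energy ε = v²/2 − μ/r = (1339)²/2 − 4.904×10¹²/2.891×10⁶ = -7.998×10⁵ J/kg.
Since ε = −μ/(2a), a = −μ/(2ε) = 3.066×10⁶ m = 3065.6 km.

a ≈ 3070 km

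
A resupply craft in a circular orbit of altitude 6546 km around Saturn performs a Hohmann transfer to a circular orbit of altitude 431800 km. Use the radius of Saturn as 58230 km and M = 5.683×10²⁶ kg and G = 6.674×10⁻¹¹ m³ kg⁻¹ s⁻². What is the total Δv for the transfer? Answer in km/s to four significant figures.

μ = GM = 6.674×10⁻¹¹ × 5.683×10²⁶ = 3.793×10¹⁶ m³/s².
r₁ = 58230 + 6546 = 64776 km = 6.4776×10⁷ m.
r₂ = 58230 + 431800 = 490030 km = 4.9003×10⁸ m.
Transfer ellipse a_t = (r₁ + r₂)/2 = 2.774×10⁸ m.
At r₁: circular v_c1 = √(μ/r₁) = 24200 m/s; transfer-perikrone v_p = √[μ(2/r₁ − 1/a_t)] = 32160 m/s.
Δv₁ = v_p − v_c1 = 7963 m/s.
At r₂: circular v_c2 = √(μ/r₂) = 8798 m/s; transfer-apokrone v_a = √[μ(2/r₂ − 1/a_t)] = 4251 m/s.
Δv₂ = v_c2 − v_a = 4546 m/s.
Total Δv = Δv₁ + Δv₂ = 12510 m/s = 12.51 km/s.

Δv_total ≈ 12.51 km/s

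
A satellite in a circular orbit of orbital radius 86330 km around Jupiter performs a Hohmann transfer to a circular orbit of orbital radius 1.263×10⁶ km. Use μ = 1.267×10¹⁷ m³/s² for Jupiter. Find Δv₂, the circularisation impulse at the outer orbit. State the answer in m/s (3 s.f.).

Δv ≈ 6430 m/s

r₁ = 86330 km = 8.633×10⁷ m.
r₂ = 1.263×10⁶ km = 1.263×10⁹ m.
Transfer ellipse a_t = (r₁ + r₂)/2 = 6.747×10⁸ m.
At r₁: circular v_c1 = √(μ/r₁) = 38310 m/s; transfer-perijove v_p = √[μ(2/r₁ − 1/a_t)] = 52420 m/s.
At r₂: circular v_c2 = √(μ/r₂) = 10020 m/s; transfer-apojove v_a = √[μ(2/r₂ − 1/a_t)] = 3583 m/s.
Δv₂ = v_c2 − v_a = 6433 m/s.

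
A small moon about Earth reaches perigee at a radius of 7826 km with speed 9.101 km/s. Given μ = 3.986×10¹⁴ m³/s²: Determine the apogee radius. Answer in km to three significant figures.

apogee radius ≈ 34000 km

r_p = 7.826×10⁶ m.
Specific energy ε = v²/2 − μ/r = -9.519×10⁶ J/kg, so a = −μ/(2ε) = 2.094×10⁷ m.
The apsides satisfy r_p + r_a = 2a, so the apogee radius is 2a − r_p = 3.405×10⁷ m = 34050 km.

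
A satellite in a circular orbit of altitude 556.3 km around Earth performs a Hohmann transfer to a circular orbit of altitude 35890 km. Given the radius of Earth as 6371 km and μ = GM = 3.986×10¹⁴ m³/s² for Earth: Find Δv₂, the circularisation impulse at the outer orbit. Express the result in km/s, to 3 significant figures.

Δv ≈ 1.44 km/s

r₁ = 6371 + 556.3 = 6927.3 km = 6.9273×10⁶ m.
r₂ = 6371 + 35890 = 42261 km = 4.2261×10⁷ m.
Transfer ellipse a_t = (r₁ + r₂)/2 = 2.459×10⁷ m.
At r₁: circular v_c1 = √(μ/r₁) = 7586 m/s; transfer-perigee v_p = √[μ(2/r₁ − 1/a_t)] = 9944 m/s.
At r₂: circular v_c2 = √(μ/r₂) = 3071 m/s; transfer-apogee v_a = √[μ(2/r₂ − 1/a_t)] = 1630 m/s.
Δv₂ = v_c2 − v_a = 1441 m/s.
= 1.441 km/s.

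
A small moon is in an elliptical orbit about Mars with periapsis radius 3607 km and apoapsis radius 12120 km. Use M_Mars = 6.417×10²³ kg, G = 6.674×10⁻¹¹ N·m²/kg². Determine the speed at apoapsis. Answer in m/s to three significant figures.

v ≈ 1270 m/s

μ = GM = 6.674×10⁻¹¹ × 6.417×10²³ = 4.283×10¹³ m³/s².
Semi-major axis a = (r_p + r_a)/2 = 7863.5 km = 7.864×10⁶ m.
Vis-viva: v² = μ(2/r − 1/a) = 4.283×10¹³ × (1.650×10⁻⁷ − 1.272×10⁻⁷) = 1.621×10⁶ m²/s².
v = 1273 m/s.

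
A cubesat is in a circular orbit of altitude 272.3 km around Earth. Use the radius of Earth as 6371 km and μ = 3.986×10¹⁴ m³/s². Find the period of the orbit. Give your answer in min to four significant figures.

T ≈ 89.81 min

r = 6371 + 272.3 = 6643.3 km = 6.6433×10⁶ m.
Kepler's third law: T = 2π√(r³/μ) = 2π√((6.643×10⁶)³ / 3.986×10¹⁴).
r³/μ = 7.356×10⁵ s², so T = 2π × 8.576×10² = 5.389×10³ s.
Converting: 5.389×10³ s ÷ 60.00 = 89.81 min.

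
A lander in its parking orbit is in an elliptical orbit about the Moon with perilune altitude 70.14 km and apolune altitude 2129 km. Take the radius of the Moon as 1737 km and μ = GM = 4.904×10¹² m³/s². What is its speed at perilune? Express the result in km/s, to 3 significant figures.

r_p = 1737 + 70.14 = 1807.1 km = 1.8071×10⁶ m.
r_a = 1737 + 2129 = 3866.0 km = 3.8660×10⁶ m.
Semi-major axis a = (r_p + r_a)/2 = 2836.6 km = 2.837×10⁶ m.
Vis-viva: v² = μ(2/r − 1/a) = 4.904×10¹² × (1.107×10⁻⁶ − 3.525×10⁻⁷) = 3.699×10⁶ m²/s².
v = 1923 m/s = 1.923 km/s.

v ≈ 1.92 km/s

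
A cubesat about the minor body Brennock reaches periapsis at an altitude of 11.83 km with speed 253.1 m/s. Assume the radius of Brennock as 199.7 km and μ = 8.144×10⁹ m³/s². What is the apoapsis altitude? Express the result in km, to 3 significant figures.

r_p = 199.7 + 11.83 = 211.53 km = 2.115×10⁵ m.
Specific energy ε = v²/2 − μ/r = -6.471×10³ J/kg, so a = −μ/(2ε) = 6.293×10⁵ m.
The apsides satisfy r_p + r_a = 2a, so the apoapsis radius is 2a − r_p = 1.047×10⁶ m = 1047.1 km.
Apoapsis altitude = 1047.1 − 199.7 = 847.38 km.

apoapsis altitude ≈ 847 km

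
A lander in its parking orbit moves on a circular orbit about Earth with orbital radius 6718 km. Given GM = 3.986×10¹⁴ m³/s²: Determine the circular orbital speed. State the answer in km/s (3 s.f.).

r = 6718 km = 6.718×10⁶ m.
For a circular orbit v = √(μ/r) = √(3.986×10¹⁴ / 6.718×10⁶) = √(5.933×10⁷) = 7703 m/s.
That is 7.703 km/s.

v ≈ 7.70 km/s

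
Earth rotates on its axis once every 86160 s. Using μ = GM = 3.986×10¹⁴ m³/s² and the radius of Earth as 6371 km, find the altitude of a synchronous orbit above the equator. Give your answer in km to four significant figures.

h_sync ≈ 35790 km

A synchronous orbit has period T, so by Kepler's third law a = (μT²/4π²)^(1/3).
μT²/4π² = 3.986×10¹⁴ × (8.616×10⁴)² / 39.48 = 7.495×10²² m³.
a = 4.216×10⁷ m = 42163 km.
Altitude h = a − R = 42163 − 6371 = 35792 km.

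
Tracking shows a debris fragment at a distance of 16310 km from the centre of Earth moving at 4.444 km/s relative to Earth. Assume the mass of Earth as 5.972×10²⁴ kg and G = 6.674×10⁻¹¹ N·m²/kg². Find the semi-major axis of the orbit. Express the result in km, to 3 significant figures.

μ = GM = 6.674×10⁻¹¹ × 5.972×10²⁴ = 3.986×10¹⁴ m³/s².
r = 1.631×10⁷ m.
Vis-viva rearranged: 1/a = 2/r − v²/μ = 1.226×10⁻⁷ − 4.955×10⁻⁸ = 7.307×10⁻⁸ m⁻¹.
a = 1.368×10⁷ m = 13685 km.

a ≈ 13700 km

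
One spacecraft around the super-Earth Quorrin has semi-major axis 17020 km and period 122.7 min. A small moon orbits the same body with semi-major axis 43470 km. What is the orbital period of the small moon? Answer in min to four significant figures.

T₂ ≈ 500.8 min

Kepler's third law: T² ∝ a³, so T₂ = T₁ (a₂/a₁)^(3/2).
a₂/a₁ = 2.554, (a₂/a₁)^(3/2) = 4.082.
T₂ = 122.7 × 4.082 = 500.8 min.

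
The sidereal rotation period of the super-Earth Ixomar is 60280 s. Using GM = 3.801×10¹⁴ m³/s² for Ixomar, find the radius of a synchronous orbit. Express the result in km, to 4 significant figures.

r_sync ≈ 32710 km

A synchronous orbit has period T, so by Kepler's third law a = (μT²/4π²)^(1/3).
μT²/4π² = 3.801×10¹⁴ × (6.028×10⁴)² / 39.48 = 3.499×10²² m³.
a = 3.271×10⁷ m = 32706 km.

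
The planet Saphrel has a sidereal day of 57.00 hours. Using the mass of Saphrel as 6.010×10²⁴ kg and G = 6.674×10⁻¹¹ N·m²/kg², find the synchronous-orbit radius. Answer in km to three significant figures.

μ = GM = 6.674×10⁻¹¹ × 6.010×10²⁴ = 4.011×10¹⁴ m³/s².
T = 57.00 hours = 2.052×10⁵ s.
A synchronous orbit has period T, so by Kepler's third law a = (μT²/4π²)^(1/3).
μT²/4π² = 4.011×10¹⁴ × (2.052×10⁵)² / 39.48 = 4.278×10²³ m³.
a = 7.535×10⁷ m = 75350 km.

r_sync ≈ 75400 km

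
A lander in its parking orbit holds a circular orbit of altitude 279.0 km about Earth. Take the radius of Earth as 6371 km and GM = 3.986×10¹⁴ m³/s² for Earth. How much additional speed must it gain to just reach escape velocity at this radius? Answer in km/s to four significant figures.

Δv ≈ 3.207 km/s

r = 6371 + 279.0 = 6650.0 km = 6.6500×10⁶ m.
Circular speed v_c = √(μ/r) = 7742 m/s.
Escape speed v_esc = √(2μ/r) = √2 × v_c = 10950 m/s.
Δv = v_esc − v_c = 3207 m/s = 3.207 km/s.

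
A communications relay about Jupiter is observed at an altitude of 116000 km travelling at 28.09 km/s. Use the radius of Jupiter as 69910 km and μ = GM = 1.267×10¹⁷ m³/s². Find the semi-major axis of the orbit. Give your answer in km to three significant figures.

a ≈ 2.21×10⁵ km

r = 69910 + 116000 = 1.8591×10⁵ km = 1.859×10⁸ m.
Specific orbital energy ε = v²/2 − μ/r = (28090)²/2 − 1.267×10¹⁷/1.859×10⁸ = -2.870×10⁸ J/kg.
Since ε = −μ/(2a), a = −μ/(2ε) = 2.207×10⁸ m = 2.2074×10⁵ km.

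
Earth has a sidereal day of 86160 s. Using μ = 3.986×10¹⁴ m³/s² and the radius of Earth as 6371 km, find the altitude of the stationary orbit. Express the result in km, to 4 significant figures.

h_sync ≈ 35790 km

A synchronous orbit has period T, so by Kepler's third law a = (μT²/4π²)^(1/3).
μT²/4π² = 3.986×10¹⁴ × (8.616×10⁴)² / 39.48 = 7.495×10²² m³.
a = 4.216×10⁷ m = 42163 km.
Altitude h = a − R = 42163 − 6371 = 35792 km.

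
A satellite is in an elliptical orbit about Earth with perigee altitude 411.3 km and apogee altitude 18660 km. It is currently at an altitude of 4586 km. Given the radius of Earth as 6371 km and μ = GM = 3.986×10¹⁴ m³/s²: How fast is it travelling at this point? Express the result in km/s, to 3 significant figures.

r_p = 6371 + 411.3 = 6782.3 km = 6.7823×10⁶ m.
r_a = 6371 + 18660 = 25031 km = 2.5031×10⁷ m.
r = 6371 + 4586 = 10957 km = 1.096×10⁷ m.
Semi-major axis a = (r_p + r_a)/2 = 15907 km = 1.591×10⁷ m.
Vis-viva: v² = μ(2/r − 1/a) = 3.986×10¹⁴ × (1.825×10⁻⁷ − 6.287×10⁻⁸) = 4.770×10⁷ m²/s².
v = 6906 m/s = 6.906 km/s.

v ≈ 6.91 km/s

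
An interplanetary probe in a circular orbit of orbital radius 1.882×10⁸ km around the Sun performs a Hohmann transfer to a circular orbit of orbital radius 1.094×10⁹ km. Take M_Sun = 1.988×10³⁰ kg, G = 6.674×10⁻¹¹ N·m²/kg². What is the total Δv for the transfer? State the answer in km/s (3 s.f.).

Δv_total ≈ 13.2 km/s

μ = GM = 6.674×10⁻¹¹ × 1.988×10³⁰ = 1.327×10²⁰ m³/s².
r₁ = 1.882×10⁸ km = 1.882×10¹¹ m.
r₂ = 1.094×10⁹ km = 1.094×10¹² m.
Transfer ellipse a_t = (r₁ + r₂)/2 = 6.411×10¹¹ m.
At r₁: circular v_c1 = √(μ/r₁) = 26550 m/s; transfer-perihelion v_p = √[μ(2/r₁ − 1/a_t)] = 34680 m/s.
Δv₁ = v_p − v_c1 = 8133 m/s.
At r₂: circular v_c2 = √(μ/r₂) = 11010 m/s; transfer-aphelion v_a = √[μ(2/r₂ − 1/a_t)] = 5967 m/s.
Δv₂ = v_c2 − v_a = 5046 m/s.
Total Δv = Δv₁ + Δv₂ = 13180 m/s = 13.18 km/s.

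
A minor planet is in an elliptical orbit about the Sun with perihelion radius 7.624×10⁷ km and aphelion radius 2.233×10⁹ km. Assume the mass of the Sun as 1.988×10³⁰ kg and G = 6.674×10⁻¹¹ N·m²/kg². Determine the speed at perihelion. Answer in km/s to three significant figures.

v ≈ 58.0 km/s

μ = GM = 6.674×10⁻¹¹ × 1.988×10³⁰ = 1.327×10²⁰ m³/s².
Semi-major axis a = (r_p + r_a)/2 = 1.1546×10⁹ km = 1.155×10¹² m.
Vis-viva: v² = μ(2/r − 1/a) = 1.327×10²⁰ × (2.623×10⁻¹¹ − 8.661×10⁻¹³) = 3.366×10⁹ m²/s².
v = 58010 m/s = 58.01 km/s.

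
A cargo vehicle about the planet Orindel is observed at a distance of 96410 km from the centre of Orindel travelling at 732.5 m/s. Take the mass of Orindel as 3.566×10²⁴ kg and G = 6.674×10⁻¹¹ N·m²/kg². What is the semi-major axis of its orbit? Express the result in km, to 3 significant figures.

a ≈ 54100 km

μ = GM = 6.674×10⁻¹¹ × 3.566×10²⁴ = 2.380×10¹⁴ m³/s².
r = 9.641×10⁷ m.
Vis-viva rearranged: 1/a = 2/r − v²/μ = 2.074×10⁻⁸ − 2.254×10⁻⁹ = 1.849×10⁻⁸ m⁻¹.
a = 5.408×10⁷ m = 54083 km.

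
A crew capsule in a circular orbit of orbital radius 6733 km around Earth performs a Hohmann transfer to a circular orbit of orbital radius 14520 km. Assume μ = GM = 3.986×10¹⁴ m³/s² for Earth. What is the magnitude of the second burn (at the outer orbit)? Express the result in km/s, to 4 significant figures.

r₁ = 6733 km = 6.733×10⁶ m.
r₂ = 14520 km = 1.452×10⁷ m.
Transfer ellipse a_t = (r₁ + r₂)/2 = 1.063×10⁷ m.
At r₁: circular v_c1 = √(μ/r₁) = 7694 m/s; transfer-perigee v_p = √[μ(2/r₁ − 1/a_t)] = 8994 m/s.
At r₂: circular v_c2 = √(μ/r₂) = 5239 m/s; transfer-apogee v_a = √[μ(2/r₂ − 1/a_t)] = 4171 m/s.
Δv₂ = v_c2 − v_a = 1069 m/s.
= 1.069 km/s.

Δv ≈ 1.069 km/s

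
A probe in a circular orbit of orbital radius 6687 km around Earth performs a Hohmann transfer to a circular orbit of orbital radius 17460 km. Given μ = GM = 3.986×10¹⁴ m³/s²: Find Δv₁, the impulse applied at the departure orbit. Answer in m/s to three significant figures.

r₁ = 6687 km = 6.687×10⁶ m.
r₂ = 17460 km = 1.746×10⁷ m.
Transfer ellipse a_t = (r₁ + r₂)/2 = 1.207×10⁷ m.
At r₁: circular v_c1 = √(μ/r₁) = 7721 m/s; transfer-perigee v_p = √[μ(2/r₁ − 1/a_t)] = 9284 m/s.
Δv₁ = v_p − v_c1 = 1564 m/s.

Δv ≈ 1560 m/s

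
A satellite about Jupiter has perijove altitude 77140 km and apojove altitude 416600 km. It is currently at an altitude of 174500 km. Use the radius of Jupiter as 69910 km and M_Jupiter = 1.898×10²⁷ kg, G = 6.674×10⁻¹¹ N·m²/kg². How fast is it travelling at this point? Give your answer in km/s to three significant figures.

v ≈ 25.2 km/s

μ = GM = 6.674×10⁻¹¹ × 1.898×10²⁷ = 1.267×10¹⁷ m³/s².
r_p = 69910 + 77140 = 147050 km = 1.4705×10⁸ m.
r_a = 69910 + 416600 = 486510 km = 4.8651×10⁸ m.
r = 69910 + 174500 = 2.4441×10⁵ km = 2.444×10⁸ m.
Semi-major axis a = (r_p + r_a)/2 = 3.1678×10⁵ km = 3.168×10⁸ m.
Vis-viva: v² = μ(2/r − 1/a) = 1.267×10¹⁷ × (8.183×10⁻⁹ − 3.157×10⁻⁹) = 6.367×10⁸ m²/s².
v = 25230 m/s = 25.23 km/s.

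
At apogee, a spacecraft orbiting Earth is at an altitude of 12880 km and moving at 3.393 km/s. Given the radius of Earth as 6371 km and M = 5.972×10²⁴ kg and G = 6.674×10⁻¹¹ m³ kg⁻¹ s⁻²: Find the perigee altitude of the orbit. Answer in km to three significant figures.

perigee altitude ≈ 1040 km

μ = GM = 6.674×10⁻¹¹ × 5.972×10²⁴ = 3.986×10¹⁴ m³/s².
r_a = 6371 + 12880 = 19251 km = 1.925×10⁷ m.
Specific energy ε = v²/2 − μ/r = -1.495×10⁷ J/kg, so a = −μ/(2ε) = 1.333×10⁷ m.
The apsides satisfy r_p + r_a = 2a, so the perigee radius is 2a − r_a = 7.413×10⁶ m = 7413.4 km.
Perigee altitude = 7413.4 − 6371 = 1042.4 km.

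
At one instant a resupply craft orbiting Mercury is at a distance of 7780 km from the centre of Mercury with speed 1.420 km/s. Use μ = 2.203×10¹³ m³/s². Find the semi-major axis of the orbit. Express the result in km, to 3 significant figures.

a ≈ 6040 km

r = 7.780×10⁶ m.
Vis-viva rearranged: 1/a = 2/r − v²/μ = 2.571×10⁻⁷ − 9.153×10⁻⁸ = 1.655×10⁻⁷ m⁻¹.
a = 6.041×10⁶ m = 6040.8 km.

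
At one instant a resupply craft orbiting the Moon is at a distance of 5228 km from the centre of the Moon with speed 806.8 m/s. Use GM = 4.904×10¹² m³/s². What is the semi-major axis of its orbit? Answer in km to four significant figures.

r = 5.228×10⁶ m.
Specific orbital energy ε = v²/2 − μ/r = (806.8)²/2 − 4.904×10¹²/5.228×10⁶ = -6.126×10⁵ J/kg.
Since ε = −μ/(2a), a = −μ/(2ε) = 4.003×10⁶ m = 4002.9 km.

a ≈ 4003 km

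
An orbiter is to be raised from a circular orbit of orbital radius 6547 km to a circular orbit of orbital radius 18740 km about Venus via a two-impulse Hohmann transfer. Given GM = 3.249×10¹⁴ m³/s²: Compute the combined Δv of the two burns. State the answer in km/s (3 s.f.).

Δv_total ≈ 2.70 km/s

r₁ = 6547 km = 6.547×10⁶ m.
r₂ = 18740 km = 1.874×10⁷ m.
Transfer ellipse a_t = (r₁ + r₂)/2 = 1.264×10⁷ m.
At r₁: circular v_c1 = √(μ/r₁) = 7045 m/s; transfer-periapsis v_p = √[μ(2/r₁ − 1/a_t)] = 8576 m/s.
Δv₁ = v_p − v_c1 = 1532 m/s.
At r₂: circular v_c2 = √(μ/r₂) = 4164 m/s; transfer-apoapsis v_a = √[μ(2/r₂ − 1/a_t)] = 2996 m/s.
Δv₂ = v_c2 − v_a = 1168 m/s.
Total Δv = Δv₁ + Δv₂ = 2699 m/s = 2.699 km/s.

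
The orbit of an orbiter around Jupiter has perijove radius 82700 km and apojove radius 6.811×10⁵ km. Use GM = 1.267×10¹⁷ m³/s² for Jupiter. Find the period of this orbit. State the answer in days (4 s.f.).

T ≈ 1.525 days

Semi-major axis a = (r_p + r_a)/2 = (82700 + 6.8110×10⁵)/2 = 3.8190×10⁵ km = 3.819×10⁸ m.
By Kepler's third law T = 2π√(a³/μ) = 2π × 2.097×10⁴ = 1.317×10⁵ s.
= 1.525 days.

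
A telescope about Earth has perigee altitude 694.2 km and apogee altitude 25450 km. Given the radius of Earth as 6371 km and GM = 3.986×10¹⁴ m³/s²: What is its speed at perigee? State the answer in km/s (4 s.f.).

r_p = 6371 + 694.2 = 7065.2 km = 7.0652×10⁶ m.
r_a = 6371 + 25450 = 31821 km = 3.1821×10⁷ m.
Semi-major axis a = (r_p + r_a)/2 = 19443 km = 1.944×10⁷ m.
Vis-viva: v² = μ(2/r − 1/a) = 3.986×10¹⁴ × (2.831×10⁻⁷ − 5.143×10⁻⁸) = 9.233×10⁷ m²/s².
v = 9609 m/s = 9.609 km/s.

v ≈ 9.609 km/s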